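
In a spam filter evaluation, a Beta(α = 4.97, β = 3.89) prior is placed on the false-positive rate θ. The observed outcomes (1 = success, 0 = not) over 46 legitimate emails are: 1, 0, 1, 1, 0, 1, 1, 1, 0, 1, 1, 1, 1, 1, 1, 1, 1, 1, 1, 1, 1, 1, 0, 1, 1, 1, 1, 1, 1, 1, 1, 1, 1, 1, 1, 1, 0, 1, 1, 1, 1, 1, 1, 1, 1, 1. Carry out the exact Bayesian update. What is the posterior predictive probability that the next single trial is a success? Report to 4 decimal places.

The Beta prior is conjugate to a Binomial/Bernoulli likelihood; the update adds successes to α and failures to β.
Posterior: Beta(α+k, β+n−k) = Beta(4.97+41, 3.89+5) = Beta(45.97, 8.89).
For a single future Bernoulli trial, P(success | data) = α/(α+β) = 0.8380.

0.8380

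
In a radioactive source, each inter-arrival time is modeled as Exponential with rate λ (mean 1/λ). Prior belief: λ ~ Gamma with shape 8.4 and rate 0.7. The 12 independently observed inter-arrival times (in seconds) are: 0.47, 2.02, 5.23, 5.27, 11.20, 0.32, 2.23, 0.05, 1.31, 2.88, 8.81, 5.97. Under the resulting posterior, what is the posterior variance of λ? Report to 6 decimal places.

With a Gamma(shape α, rate β) prior on the exponential rate λ, the posterior after n observations with total T = Σxᵢ is Gamma(α+n, β+T).
Sum of observations T = 45.76 seconds; n = 12.
Posterior: Gamma(8.4+12, 0.7+45.76) = Gamma(20.4, 46.46).
Var = α/β² = 0.009451.

0.009451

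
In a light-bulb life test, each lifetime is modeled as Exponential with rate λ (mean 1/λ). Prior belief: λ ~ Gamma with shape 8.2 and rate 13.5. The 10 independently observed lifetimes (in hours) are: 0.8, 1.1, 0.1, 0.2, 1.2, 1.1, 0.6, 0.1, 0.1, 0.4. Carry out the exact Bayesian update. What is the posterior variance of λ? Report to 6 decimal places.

With a Gamma(shape α, rate β) prior on the exponential rate λ, the posterior after n observations with total T = Σxᵢ is Gamma(α+n, β+T).
Sum of observations T = 5.7 hours; n = 10.
Posterior: Gamma(8.2+10, 13.5+5.7) = Gamma(18.2, 19.2).
Var = α/β² = 0.049371.

0.049371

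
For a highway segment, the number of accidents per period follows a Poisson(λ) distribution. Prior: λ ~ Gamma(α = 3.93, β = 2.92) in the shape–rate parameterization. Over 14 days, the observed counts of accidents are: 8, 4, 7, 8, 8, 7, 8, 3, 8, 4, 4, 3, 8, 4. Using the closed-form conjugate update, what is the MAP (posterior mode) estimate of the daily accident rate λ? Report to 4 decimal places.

With a Gamma(shape α, rate β) prior, the Poisson likelihood is conjugate: the posterior is Gamma(α + ΣXᵢ, β + n).
Sum of counts S = 84 over n = 14 days.
Posterior: Gamma(α+S, β+n) = Gamma(3.93+84, 2.92+14) = Gamma(87.93, 16.92).
Mode of Gamma(α,β) for α≥1 is (α−1)/β = 86.93/16.92 = 5.1377.

5.1377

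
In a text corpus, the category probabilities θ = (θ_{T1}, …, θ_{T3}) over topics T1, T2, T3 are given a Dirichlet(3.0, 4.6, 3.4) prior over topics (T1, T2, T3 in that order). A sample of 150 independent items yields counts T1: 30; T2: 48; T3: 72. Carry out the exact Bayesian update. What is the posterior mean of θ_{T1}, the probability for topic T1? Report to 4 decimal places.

The Dirichlet prior is conjugate to the Multinomial likelihood: each posterior αⱼ = prior αⱼ + observed count nⱼ.
Posterior concentration: (33.0, 52.6, 75.4), total = 161.0.
E[θ_{T1}|data] = α_{T1}/Σα = 33.0/161.0 = 0.2050.

0.2050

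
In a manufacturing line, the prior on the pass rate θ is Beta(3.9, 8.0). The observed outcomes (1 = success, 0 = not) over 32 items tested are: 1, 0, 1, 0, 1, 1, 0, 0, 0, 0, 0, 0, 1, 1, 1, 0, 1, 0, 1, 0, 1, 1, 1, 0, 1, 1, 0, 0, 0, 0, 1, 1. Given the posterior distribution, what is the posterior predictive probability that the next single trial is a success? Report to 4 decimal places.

The Beta prior is conjugate to a Binomial/Bernoulli likelihood; the update adds successes to α and failures to β.
Posterior: Beta(α+k, β+n−k) = Beta(3.9+16, 8.0+16) = Beta(19.9, 24.0).
For a single future Bernoulli trial, P(success | data) = α/(α+β) = 0.4533.

0.4533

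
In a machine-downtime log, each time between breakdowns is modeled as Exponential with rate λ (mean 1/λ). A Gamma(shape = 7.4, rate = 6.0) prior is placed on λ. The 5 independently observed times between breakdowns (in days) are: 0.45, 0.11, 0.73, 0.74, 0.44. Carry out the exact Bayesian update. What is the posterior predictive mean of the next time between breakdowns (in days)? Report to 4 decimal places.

With a Gamma(shape α, rate β) prior on the exponential rate λ, the posterior after n observations with total T = Σxᵢ is Gamma(α+n, β+T).
Sum of observations T = 2.47 days; n = 5.
Posterior: Gamma(7.4+5, 6.0+2.47) = Gamma(12.4, 8.47).
The predictive distribution for the next observation is Lomax; its mean is β/(α−1) = 8.47/11.4 = 0.7430.

0.7430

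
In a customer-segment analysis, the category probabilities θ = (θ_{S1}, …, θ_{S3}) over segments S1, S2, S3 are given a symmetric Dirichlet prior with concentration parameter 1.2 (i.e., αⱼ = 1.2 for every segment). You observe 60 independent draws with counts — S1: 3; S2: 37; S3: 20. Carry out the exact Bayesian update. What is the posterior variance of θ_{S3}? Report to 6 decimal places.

The Dirichlet prior is conjugate to the Multinomial likelihood: each posterior αⱼ = prior αⱼ + observed count nⱼ.
Posterior concentration: (4.2, 38.2, 21.2), total = 63.6.
Var[θ_j] = α_j(Σα−α_j)/((Σα)²(Σα+1)) = 21.2·42.4/(63.6²·64.6) = 0.003440.

0.003440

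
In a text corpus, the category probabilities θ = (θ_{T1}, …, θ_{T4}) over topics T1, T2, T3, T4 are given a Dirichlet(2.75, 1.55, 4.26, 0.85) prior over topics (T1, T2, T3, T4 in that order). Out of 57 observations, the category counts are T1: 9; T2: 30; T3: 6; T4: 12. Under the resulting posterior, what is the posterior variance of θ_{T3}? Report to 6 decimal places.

0.001938

The Dirichlet prior is conjugate to the Multinomial likelihood: each posterior αⱼ = prior αⱼ + observed count nⱼ.
Posterior concentration: (11.75, 31.55, 10.26, 12.85), total = 66.41.
Var[θ_j] = α_j(Σα−α_j)/((Σα)²(Σα+1)) = 10.26·56.15/(66.41²·67.41) = 0.001938.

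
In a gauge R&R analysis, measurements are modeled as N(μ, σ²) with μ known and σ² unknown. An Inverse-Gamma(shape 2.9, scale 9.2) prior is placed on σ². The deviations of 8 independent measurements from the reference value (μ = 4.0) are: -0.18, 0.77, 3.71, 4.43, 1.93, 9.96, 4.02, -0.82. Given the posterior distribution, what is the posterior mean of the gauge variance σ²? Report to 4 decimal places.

With known mean μ and an Inverse-Gamma(α, β) prior on σ², the Normal likelihood is conjugate: posterior is Inv-Gamma(α + n/2, β + Σ(xᵢ−μ)²/2).
Σ(xᵢ−μ)² = (-0.18)² + (0.77)² + (3.71)² + (4.43)² + (1.93)² + (9.96)² + (4.02)² + (-0.82)² = 153.7736.
Posterior: Inv-Gamma(2.9 + 8/2, 9.2 + 153.7736/2) = Inv-Gamma(6.90, 86.08680).
E[σ²|data] = β/(α−1) = 86.08680/5.90 = 14.5910.

14.5910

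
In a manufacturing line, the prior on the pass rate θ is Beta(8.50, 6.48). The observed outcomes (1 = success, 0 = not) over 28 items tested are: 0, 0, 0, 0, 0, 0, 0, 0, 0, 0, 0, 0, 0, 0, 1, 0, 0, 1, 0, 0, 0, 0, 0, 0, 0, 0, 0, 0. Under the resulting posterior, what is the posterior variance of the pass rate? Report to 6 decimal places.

The Beta prior is conjugate to a Binomial/Bernoulli likelihood; the update adds successes to α and failures to β.
Posterior: Beta(α+k, β+n−k) = Beta(8.50+2, 6.48+26) = Beta(10.50, 32.48).
Var = αβ/((α+β)²(α+β+1)) = 10.50·32.48/(42.98²·43.98) = 0.004198.

0.004198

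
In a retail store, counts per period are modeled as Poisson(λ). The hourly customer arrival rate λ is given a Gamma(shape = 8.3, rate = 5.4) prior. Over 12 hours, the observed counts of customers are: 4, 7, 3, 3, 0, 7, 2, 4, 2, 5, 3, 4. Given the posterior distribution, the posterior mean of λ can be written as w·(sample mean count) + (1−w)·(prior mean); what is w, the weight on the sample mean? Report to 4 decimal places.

0.6897

With a Gamma(shape α, rate β) prior, the Poisson likelihood is conjugate: the posterior is Gamma(α + ΣXᵢ, β + n).
Posterior mean = (α₀+S)/(β₀+n) = [n/(β₀+n)]·(S/n) + [β₀/(β₀+n)]·(α₀/β₀), so only n and β₀ enter the weight.
Weight on data w = n/(β₀+n) = 12/(5.4+12) = 12/17.4 = 0.6897.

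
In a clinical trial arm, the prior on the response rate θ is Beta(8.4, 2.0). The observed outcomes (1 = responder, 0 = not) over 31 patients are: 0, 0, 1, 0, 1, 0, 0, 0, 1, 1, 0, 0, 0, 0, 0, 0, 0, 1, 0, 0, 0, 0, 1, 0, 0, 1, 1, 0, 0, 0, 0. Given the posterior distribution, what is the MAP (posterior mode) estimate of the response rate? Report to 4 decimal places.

0.3909

The Beta prior is conjugate to a Binomial/Bernoulli likelihood; the update adds successes to α and failures to β.
Posterior: Beta(α+k, β+n−k) = Beta(8.4+8, 2.0+23) = Beta(16.4, 25.0).
Mode of Beta(a,b) for a,b>1 is (a−1)/(a+b−2) = 15.4/39.4 = 0.3909.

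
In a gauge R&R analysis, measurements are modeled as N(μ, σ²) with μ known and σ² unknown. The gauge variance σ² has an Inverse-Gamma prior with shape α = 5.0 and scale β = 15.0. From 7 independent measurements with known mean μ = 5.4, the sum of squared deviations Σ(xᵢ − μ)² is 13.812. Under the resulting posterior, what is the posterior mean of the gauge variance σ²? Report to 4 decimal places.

2.9208

With known mean μ and an Inverse-Gamma(α, β) prior on σ², the Normal likelihood is conjugate: posterior is Inv-Gamma(α + n/2, β + Σ(xᵢ−μ)²/2).
Posterior: Inv-Gamma(5.0 + 7/2, 15.0 + 13.812/2) = Inv-Gamma(8.50, 21.9060).
E[σ²|data] = β/(α−1) = 21.9060/7.50 = 2.9208.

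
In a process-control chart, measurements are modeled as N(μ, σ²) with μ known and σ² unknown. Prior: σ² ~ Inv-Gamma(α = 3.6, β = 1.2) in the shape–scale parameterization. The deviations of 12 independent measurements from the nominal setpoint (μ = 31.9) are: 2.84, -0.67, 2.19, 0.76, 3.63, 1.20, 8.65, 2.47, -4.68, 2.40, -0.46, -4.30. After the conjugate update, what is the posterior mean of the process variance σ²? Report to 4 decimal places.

9.1972

With known mean μ and an Inverse-Gamma(α, β) prior on σ², the Normal likelihood is conjugate: posterior is Inv-Gamma(α + n/2, β + Σ(xᵢ−μ)²/2).
Σ(xᵢ−μ)² = (2.84)² + (-0.67)² + (2.19)² + (0.76)² + (3.63)² + (1.20)² + (8.65)² + (2.47)² + (-4.68)² + (2.40)² + (-0.46)² + (-4.30)² = 155.7925.
Posterior: Inv-Gamma(3.6 + 12/2, 1.2 + 155.7925/2) = Inv-Gamma(9.60, 79.09625).
E[σ²|data] = β/(α−1) = 79.09625/8.60 = 9.1972.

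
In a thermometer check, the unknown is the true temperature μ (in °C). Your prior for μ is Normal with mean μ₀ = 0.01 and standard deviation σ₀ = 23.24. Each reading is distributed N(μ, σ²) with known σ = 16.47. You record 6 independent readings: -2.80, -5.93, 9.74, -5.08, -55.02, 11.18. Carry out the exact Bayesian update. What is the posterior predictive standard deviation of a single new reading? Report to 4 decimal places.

17.6912

For Normal data with known variance σ², a Normal(μ₀, σ₀²) prior on μ is conjugate. Posterior precision = 1/σ₀² + n/σ²; posterior mean is the precision-weighted average of μ₀ and x̄.
σ₀² = 23.24² = 540.0976, σ² = 16.47² = 271.2609; σ² + n·σ₀² = 271.2609 + 6·540.0976 = 3511.8465.
Posterior precision = 1/σ₀² + n/σ² = 1/540.0976 + 6/271.2609 = (σ² + n·σ₀²)/(σ₀²σ²) = 3511.8465/(540.0976·271.2609); posterior variance σₙ² = σ₀²σ²/(σ² + n·σ₀²) = 540.0976·271.2609/3511.8465 = 41.718042.
Predictive variance for one new observation = σₙ² + σ² = 540.0976·271.2609/3511.8465 + 271.2609 = σ²·(σ₀² + 3511.8465)/3511.8465 = 271.2609·4051.9441/3511.8465 = 312.978942; SD = √(271.2609·4051.9441/3511.8465) = 17.6912.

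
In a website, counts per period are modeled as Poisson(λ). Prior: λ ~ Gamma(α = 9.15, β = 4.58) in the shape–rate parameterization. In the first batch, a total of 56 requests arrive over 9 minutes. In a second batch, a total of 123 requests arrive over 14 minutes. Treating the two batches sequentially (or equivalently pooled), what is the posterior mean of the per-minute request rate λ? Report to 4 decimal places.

With a Gamma(shape α, rate β) prior, the Poisson likelihood is conjugate: the posterior is Gamma(α + ΣXᵢ, β + n).
After batch 1: Gamma(α+S, β+n) = Gamma(9.15+56, 4.58+9) = Gamma(65.15, 13.58).
After batch 2: Gamma(α+S, β+n) = Gamma(65.15+123, 13.58+14) = Gamma(188.15, 27.58).
Posterior mean = α/β = 188.15/27.58 = 6.8220.

6.8220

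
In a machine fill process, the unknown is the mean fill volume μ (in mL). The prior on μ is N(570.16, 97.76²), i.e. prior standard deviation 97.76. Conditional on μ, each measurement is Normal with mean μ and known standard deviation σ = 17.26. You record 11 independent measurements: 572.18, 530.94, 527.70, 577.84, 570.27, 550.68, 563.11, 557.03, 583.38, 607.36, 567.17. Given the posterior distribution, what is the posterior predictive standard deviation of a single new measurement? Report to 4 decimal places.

For Normal data with known variance σ², a Normal(μ₀, σ₀²) prior on μ is conjugate. Posterior precision = 1/σ₀² + n/σ²; posterior mean is the precision-weighted average of μ₀ and x̄.
σ₀² = 97.76² = 9557.0176, σ² = 17.26² = 297.9076; σ² + n·σ₀² = 297.9076 + 11·9557.0176 = 105425.1012.
Posterior precision = 1/σ₀² + n/σ² = 1/9557.0176 + 11/297.9076 = (σ² + n·σ₀²)/(σ₀²σ²) = 105425.1012/(9557.0176·297.9076); posterior variance σₙ² = σ₀²σ²/(σ² + n·σ₀²) = 9557.0176·297.9076/105425.1012 = 27.005980.
Predictive variance for one new observation = σₙ² + σ² = 9557.0176·297.9076/105425.1012 + 297.9076 = σ²·(σ₀² + 105425.1012)/105425.1012 = 297.9076·114982.1188/105425.1012 = 324.913580; SD = √(297.9076·114982.1188/105425.1012) = 18.0254.

18.0254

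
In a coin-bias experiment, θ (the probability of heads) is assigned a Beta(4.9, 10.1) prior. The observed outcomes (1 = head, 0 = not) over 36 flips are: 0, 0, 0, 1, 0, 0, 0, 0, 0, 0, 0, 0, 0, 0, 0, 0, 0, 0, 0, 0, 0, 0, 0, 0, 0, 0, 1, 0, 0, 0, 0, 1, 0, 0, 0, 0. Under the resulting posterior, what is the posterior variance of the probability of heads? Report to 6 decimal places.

The Beta prior is conjugate to a Binomial/Bernoulli likelihood; the update adds successes to α and failures to β.
Posterior: Beta(α+k, β+n−k) = Beta(4.9+3, 10.1+33) = Beta(7.9, 43.1).
Var = αβ/((α+β)²(α+β+1)) = 7.9·43.1/(51.0²·52.0) = 0.002517.

0.002517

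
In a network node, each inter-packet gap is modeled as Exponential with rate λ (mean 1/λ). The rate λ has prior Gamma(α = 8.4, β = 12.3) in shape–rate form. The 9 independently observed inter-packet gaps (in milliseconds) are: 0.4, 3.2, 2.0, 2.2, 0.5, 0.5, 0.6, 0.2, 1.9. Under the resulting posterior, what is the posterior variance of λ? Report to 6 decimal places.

0.030718

With a Gamma(shape α, rate β) prior on the exponential rate λ, the posterior after n observations with total T = Σxᵢ is Gamma(α+n, β+T).
Sum of observations T = 11.5 milliseconds; n = 9.
Posterior: Gamma(8.4+9, 12.3+11.5) = Gamma(17.4, 23.8).
Var = α/β² = 0.030718.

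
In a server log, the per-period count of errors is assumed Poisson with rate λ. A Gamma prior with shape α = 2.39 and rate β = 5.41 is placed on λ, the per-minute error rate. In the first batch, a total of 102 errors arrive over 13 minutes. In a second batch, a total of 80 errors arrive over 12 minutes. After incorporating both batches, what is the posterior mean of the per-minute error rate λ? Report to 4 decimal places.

6.0635

With a Gamma(shape α, rate β) prior, the Poisson likelihood is conjugate: the posterior is Gamma(α + ΣXᵢ, β + n).
After batch 1: Gamma(α+S, β+n) = Gamma(2.39+102, 5.41+13) = Gamma(104.39, 18.41).
After batch 2: Gamma(α+S, β+n) = Gamma(104.39+80, 18.41+12) = Gamma(184.39, 30.41).
Posterior mean = α/β = 184.39/30.41 = 6.0635.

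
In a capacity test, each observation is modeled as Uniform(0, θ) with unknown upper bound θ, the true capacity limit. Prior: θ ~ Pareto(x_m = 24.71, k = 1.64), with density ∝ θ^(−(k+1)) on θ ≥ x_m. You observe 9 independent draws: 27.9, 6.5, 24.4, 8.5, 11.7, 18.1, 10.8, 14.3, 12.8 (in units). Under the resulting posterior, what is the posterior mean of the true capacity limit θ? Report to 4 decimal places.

A Pareto(scale x_m, shape k) prior on the upper bound θ of Uniform(0, θ) is conjugate: posterior is Pareto(max(x_m, max xᵢ), k + n).
Sample maximum = 27.9; prior scale x_m = 24.71 → posterior scale = max = 27.90.
Posterior shape = 1.64 + 9 = 10.64.
E[θ|data] = k·x_m/(k−1) = 10.64·27.90/9.64 = 30.7942.

30.7942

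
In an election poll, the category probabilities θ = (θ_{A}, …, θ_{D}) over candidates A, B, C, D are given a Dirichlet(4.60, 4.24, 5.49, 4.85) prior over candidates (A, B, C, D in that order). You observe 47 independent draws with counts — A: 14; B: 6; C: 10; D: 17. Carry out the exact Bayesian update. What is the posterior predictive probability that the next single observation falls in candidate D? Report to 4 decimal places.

0.3302

The Dirichlet prior is conjugate to the Multinomial likelihood: each posterior αⱼ = prior αⱼ + observed count nⱼ.
Posterior concentration: (18.60, 10.24, 15.49, 21.85), total = 66.18.
P(next = D | data) = α_{D}/Σα = 0.3302.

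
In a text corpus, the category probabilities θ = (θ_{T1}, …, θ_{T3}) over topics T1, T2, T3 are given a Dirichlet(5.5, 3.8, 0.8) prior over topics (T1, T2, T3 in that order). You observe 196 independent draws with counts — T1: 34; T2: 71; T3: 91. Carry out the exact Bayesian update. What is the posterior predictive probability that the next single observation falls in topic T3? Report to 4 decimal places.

0.4454

The Dirichlet prior is conjugate to the Multinomial likelihood: each posterior αⱼ = prior αⱼ + observed count nⱼ.
Posterior concentration: (39.5, 74.8, 91.8), total = 206.1.
P(next = T3 | data) = α_{T3}/Σα = 0.4454.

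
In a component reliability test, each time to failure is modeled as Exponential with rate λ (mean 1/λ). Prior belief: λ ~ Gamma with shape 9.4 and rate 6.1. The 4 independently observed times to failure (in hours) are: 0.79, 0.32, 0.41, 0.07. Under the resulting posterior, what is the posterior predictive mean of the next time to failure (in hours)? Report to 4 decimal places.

0.6202

With a Gamma(shape α, rate β) prior on the exponential rate λ, the posterior after n observations with total T = Σxᵢ is Gamma(α+n, β+T).
Sum of observations T = 1.59 hours; n = 4.
Posterior: Gamma(9.4+4, 6.1+1.59) = Gamma(13.4, 7.69).
The predictive distribution for the next observation is Lomax; its mean is β/(α−1) = 7.69/12.4 = 0.6202.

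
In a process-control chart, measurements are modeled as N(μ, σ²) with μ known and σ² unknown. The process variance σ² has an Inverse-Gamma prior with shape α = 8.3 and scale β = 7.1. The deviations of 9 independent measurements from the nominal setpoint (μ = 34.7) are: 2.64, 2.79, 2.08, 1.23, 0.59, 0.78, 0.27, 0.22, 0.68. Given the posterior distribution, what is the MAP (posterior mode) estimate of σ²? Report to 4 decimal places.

1.3164

With known mean μ and an Inverse-Gamma(α, β) prior on σ², the Normal likelihood is conjugate: posterior is Inv-Gamma(α + n/2, β + Σ(xᵢ−μ)²/2).
Σ(xᵢ−μ)² = (2.64)² + (2.79)² + (2.08)² + (1.23)² + (0.59)² + (0.78)² + (0.27)² + (0.22)² + (0.68)² = 22.1332.
Posterior: Inv-Gamma(8.3 + 9/2, 7.1 + 22.1332/2) = Inv-Gamma(12.80, 18.16660).
Mode = β/(α+1) = 18.16660/13.80 = 1.3164.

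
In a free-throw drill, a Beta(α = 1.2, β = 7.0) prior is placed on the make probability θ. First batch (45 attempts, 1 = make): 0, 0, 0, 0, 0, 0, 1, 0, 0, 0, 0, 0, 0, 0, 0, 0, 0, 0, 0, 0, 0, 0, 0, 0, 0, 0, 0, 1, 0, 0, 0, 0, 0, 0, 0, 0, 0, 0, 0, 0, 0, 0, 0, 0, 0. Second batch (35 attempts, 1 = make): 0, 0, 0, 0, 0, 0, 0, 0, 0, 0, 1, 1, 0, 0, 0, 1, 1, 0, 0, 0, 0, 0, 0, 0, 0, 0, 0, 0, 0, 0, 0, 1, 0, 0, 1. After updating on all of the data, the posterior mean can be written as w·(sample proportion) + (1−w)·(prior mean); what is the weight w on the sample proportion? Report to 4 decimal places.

The Beta prior is conjugate to a Binomial/Bernoulli likelihood; the update adds successes to α and failures to β.
Total number of attempts: n = 45 + 35 = 80.
Posterior mean = (α₀+k)/(α₀+β₀+n) = [n/(α₀+β₀+n)]·(k/n) + [(α₀+β₀)/(α₀+β₀+n)]·α₀/(α₀+β₀), so only n and the prior enter the weight.
The weight on the data is w = n/(α₀+β₀+n) = 80/(1.2+7.0+80) = 80/88.2 = 0.9070.

0.9070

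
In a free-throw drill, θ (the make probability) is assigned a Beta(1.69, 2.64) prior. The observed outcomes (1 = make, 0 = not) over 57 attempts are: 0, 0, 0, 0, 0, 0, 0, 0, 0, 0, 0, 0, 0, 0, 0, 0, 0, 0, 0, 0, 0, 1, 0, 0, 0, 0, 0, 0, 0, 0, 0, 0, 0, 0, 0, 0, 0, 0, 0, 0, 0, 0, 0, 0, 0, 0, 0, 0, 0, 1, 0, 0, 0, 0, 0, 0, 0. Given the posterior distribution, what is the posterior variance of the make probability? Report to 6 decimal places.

0.000907

The Beta prior is conjugate to a Binomial/Bernoulli likelihood; the update adds successes to α and failures to β.
Posterior: Beta(α+k, β+n−k) = Beta(1.69+2, 2.64+55) = Beta(3.69, 57.64).
Var = αβ/((α+β)²(α+β+1)) = 3.69·57.64/(61.33²·62.33) = 0.000907.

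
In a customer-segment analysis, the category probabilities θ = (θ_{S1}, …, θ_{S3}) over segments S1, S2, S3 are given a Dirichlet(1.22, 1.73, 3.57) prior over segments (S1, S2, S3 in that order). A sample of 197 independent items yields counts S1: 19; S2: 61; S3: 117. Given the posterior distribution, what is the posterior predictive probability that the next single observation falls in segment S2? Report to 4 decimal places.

0.3082

The Dirichlet prior is conjugate to the Multinomial likelihood: each posterior αⱼ = prior αⱼ + observed count nⱼ.
Posterior concentration: (20.22, 62.73, 120.57), total = 203.52.
P(next = S2 | data) = α_{S2}/Σα = 0.3082.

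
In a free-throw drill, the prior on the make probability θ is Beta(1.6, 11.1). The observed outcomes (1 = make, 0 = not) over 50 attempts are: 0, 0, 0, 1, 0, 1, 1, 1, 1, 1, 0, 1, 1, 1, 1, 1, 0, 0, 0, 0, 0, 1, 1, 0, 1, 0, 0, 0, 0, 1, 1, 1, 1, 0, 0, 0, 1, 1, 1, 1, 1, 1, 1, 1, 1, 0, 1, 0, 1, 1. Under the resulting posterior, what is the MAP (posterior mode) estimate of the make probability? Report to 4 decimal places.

0.5041

The Beta prior is conjugate to a Binomial/Bernoulli likelihood; the update adds successes to α and failures to β.
Posterior: Beta(α+k, β+n−k) = Beta(1.6+30, 11.1+20) = Beta(31.6, 31.1).
Mode of Beta(a,b) for a,b>1 is (a−1)/(a+b−2) = 30.6/60.7 = 0.5041.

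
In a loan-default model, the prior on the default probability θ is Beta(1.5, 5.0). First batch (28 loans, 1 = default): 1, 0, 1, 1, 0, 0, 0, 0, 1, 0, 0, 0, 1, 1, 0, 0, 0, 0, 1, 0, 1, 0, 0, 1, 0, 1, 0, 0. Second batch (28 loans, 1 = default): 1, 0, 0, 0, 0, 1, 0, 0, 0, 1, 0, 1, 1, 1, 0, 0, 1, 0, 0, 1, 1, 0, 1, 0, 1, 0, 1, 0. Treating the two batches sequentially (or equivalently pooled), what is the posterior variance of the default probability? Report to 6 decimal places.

0.003695

The Beta prior is conjugate to a Binomial/Bernoulli likelihood; the update adds successes to α and failures to β.
After batch 1: Beta(1.5+10, 5.0+18) = Beta(11.5, 23.0).
After batch 2: Beta(11.5+12, 23.0+16) = Beta(23.5, 39.0).
Var = αβ/((α+β)²(α+β+1)) = 23.5·39.0/(62.5²·63.5) = 0.003695.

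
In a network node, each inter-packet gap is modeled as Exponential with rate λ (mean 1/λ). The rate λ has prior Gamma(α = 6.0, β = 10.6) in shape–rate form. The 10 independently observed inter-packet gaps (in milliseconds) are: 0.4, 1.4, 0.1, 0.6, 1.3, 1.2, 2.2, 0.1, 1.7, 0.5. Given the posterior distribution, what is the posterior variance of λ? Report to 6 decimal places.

0.039603

With a Gamma(shape α, rate β) prior on the exponential rate λ, the posterior after n observations with total T = Σxᵢ is Gamma(α+n, β+T).
Sum of observations T = 9.5 milliseconds; n = 10.
Posterior: Gamma(6.0+10, 10.6+9.5) = Gamma(16.0, 20.1).
Var = α/β² = 0.039603.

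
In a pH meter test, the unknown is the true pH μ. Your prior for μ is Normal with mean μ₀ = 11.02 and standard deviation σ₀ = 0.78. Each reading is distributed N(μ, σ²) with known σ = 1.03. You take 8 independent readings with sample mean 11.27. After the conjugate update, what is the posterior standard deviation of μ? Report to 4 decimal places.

0.3300

For Normal data with known variance σ², a Normal(μ₀, σ₀²) prior on μ is conjugate. Posterior precision = 1/σ₀² + n/σ²; posterior mean is the precision-weighted average of μ₀ and x̄.
σ₀² = 0.78² = 0.6084, σ² = 1.03² = 1.0609; σ² + n·σ₀² = 1.0609 + 8·0.6084 = 5.9281.
Posterior precision = 1/σ₀² + n/σ² = 1/0.6084 + 8/1.0609 = (σ² + n·σ₀²)/(σ₀²σ²) = 5.9281/(0.6084·1.0609); posterior variance σₙ² = σ₀²σ²/(σ² + n·σ₀²) = 0.6084·1.0609/5.9281 = 0.108880.
Posterior SD = √σₙ² = √(0.6084·1.0609/5.9281) = 0.3300.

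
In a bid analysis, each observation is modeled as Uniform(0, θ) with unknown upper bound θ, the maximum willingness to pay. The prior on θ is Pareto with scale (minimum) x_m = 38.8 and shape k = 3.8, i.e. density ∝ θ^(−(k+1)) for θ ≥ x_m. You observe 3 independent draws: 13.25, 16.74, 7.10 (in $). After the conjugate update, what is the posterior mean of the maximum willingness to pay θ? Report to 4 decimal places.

45.4897

A Pareto(scale x_m, shape k) prior on the upper bound θ of Uniform(0, θ) is conjugate: posterior is Pareto(max(x_m, max xᵢ), k + n).
Sample maximum = 16.74; prior scale x_m = 38.8 → posterior scale = max = 38.80.
Posterior shape = 3.8 + 3 = 6.8.
E[θ|data] = k·x_m/(k−1) = 6.8·38.80/5.8 = 45.4897.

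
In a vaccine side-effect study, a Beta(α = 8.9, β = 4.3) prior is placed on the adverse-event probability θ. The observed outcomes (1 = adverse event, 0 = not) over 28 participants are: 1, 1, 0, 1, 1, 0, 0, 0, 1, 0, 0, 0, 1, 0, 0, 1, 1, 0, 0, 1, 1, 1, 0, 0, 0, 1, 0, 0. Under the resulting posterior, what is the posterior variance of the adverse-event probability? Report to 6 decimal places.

The Beta prior is conjugate to a Binomial/Bernoulli likelihood; the update adds successes to α and failures to β.
Posterior: Beta(α+k, β+n−k) = Beta(8.9+12, 4.3+16) = Beta(20.9, 20.3).
Var = αβ/((α+β)²(α+β+1)) = 20.9·20.3/(41.2²·42.2) = 0.005923.

0.005923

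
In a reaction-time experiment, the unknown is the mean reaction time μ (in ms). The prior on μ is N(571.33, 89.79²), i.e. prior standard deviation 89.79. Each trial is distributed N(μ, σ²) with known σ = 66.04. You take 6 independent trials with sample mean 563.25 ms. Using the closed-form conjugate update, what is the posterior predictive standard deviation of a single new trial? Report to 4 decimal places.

70.9087

For Normal data with known variance σ², a Normal(μ₀, σ₀²) prior on μ is conjugate. Posterior precision = 1/σ₀² + n/σ²; posterior mean is the precision-weighted average of μ₀ and x̄.
σ₀² = 89.79² = 8062.2441, σ² = 66.04² = 4361.2816; σ² + n·σ₀² = 4361.2816 + 6·8062.2441 = 52734.7462.
Posterior precision = 1/σ₀² + n/σ² = 1/8062.2441 + 6/4361.2816 = (σ² + n·σ₀²)/(σ₀²σ²) = 52734.7462/(8062.2441·4361.2816); posterior variance σₙ² = σ₀²σ²/(σ² + n·σ₀²) = 8062.2441·4361.2816/52734.7462 = 666.765641.
Predictive variance for one new observation = σₙ² + σ² = 8062.2441·4361.2816/52734.7462 + 4361.2816 = σ²·(σ₀² + 52734.7462)/52734.7462 = 4361.2816·60796.9903/52734.7462 = 5028.047241; SD = √(4361.2816·60796.9903/52734.7462) = 70.9087.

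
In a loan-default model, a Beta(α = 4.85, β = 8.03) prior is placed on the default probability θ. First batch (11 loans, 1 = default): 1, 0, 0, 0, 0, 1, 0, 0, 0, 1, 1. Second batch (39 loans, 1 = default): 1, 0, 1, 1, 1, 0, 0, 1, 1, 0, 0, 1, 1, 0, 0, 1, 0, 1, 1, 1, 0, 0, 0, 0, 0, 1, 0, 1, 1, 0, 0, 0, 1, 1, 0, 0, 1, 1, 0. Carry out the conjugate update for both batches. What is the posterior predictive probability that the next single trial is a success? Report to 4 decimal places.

The Beta prior is conjugate to a Binomial/Bernoulli likelihood; the update adds successes to α and failures to β.
After batch 1: Beta(4.85+4, 8.03+7) = Beta(8.85, 15.03).
After batch 2: Beta(8.85+19, 15.03+20) = Beta(27.85, 35.03).
For a single future Bernoulli trial, P(success | data) = α/(α+β) = 0.4429.

0.4429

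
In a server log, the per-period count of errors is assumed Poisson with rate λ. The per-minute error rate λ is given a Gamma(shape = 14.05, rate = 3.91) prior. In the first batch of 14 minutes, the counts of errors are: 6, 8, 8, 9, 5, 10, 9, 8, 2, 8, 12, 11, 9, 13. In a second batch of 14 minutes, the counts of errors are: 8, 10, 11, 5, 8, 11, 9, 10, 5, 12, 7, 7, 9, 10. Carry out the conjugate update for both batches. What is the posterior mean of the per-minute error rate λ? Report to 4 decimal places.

With a Gamma(shape α, rate β) prior, the Poisson likelihood is conjugate: the posterior is Gamma(α + ΣXᵢ, β + n).
Batch 1: sum of counts S = 118 over n = 14 minutes.
After batch 1: Gamma(α+S, β+n) = Gamma(14.05+118, 3.91+14) = Gamma(132.05, 17.91).
Batch 2: sum of counts S = 122 over n = 14 minutes.
After batch 2: Gamma(α+S, β+n) = Gamma(132.05+122, 17.91+14) = Gamma(254.05, 31.91).
Posterior mean = α/β = 254.05/31.91 = 7.9615.

7.9615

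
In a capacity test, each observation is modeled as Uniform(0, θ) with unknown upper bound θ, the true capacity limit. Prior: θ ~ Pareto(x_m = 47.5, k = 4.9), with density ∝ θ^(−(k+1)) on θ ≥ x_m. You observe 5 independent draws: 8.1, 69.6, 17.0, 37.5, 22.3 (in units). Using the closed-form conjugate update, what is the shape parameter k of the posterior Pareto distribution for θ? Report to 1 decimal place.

A Pareto(scale x_m, shape k) prior on the upper bound θ of Uniform(0, θ) is conjugate: posterior is Pareto(max(x_m, max xᵢ), k + n).
Sample maximum = 69.6; prior scale x_m = 47.5 → posterior scale = max = 69.6.
Posterior shape = 4.9 + 5 = 9.9.
Posterior shape k = 9.9.

9.9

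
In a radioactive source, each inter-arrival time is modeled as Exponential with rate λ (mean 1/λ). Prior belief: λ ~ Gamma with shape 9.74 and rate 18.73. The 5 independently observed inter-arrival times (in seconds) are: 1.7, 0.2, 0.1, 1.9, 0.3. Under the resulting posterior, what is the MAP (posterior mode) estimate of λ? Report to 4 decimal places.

With a Gamma(shape α, rate β) prior on the exponential rate λ, the posterior after n observations with total T = Σxᵢ is Gamma(α+n, β+T).
Sum of observations T = 4.2 seconds; n = 5.
Posterior: Gamma(9.74+5, 18.73+4.2) = Gamma(14.74, 22.93).
Mode = (α−1)/β = 0.5992.

0.5992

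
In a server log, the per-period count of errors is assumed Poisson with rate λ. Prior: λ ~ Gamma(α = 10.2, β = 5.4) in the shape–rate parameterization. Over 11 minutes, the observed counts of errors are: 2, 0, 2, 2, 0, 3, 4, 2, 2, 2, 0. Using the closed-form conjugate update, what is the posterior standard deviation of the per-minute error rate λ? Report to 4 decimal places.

0.3295

With a Gamma(shape α, rate β) prior, the Poisson likelihood is conjugate: the posterior is Gamma(α + ΣXᵢ, β + n).
Sum of counts S = 19 over n = 11 minutes.
Posterior: Gamma(α+S, β+n) = Gamma(10.2+19, 5.4+11) = Gamma(29.2, 16.4).
SD = √α/β = √29.2/16.4 = 0.3295.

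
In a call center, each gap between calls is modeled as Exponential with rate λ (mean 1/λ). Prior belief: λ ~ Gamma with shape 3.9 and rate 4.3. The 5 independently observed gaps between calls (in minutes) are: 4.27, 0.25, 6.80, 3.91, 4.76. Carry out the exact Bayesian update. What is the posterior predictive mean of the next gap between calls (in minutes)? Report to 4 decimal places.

3.0747

With a Gamma(shape α, rate β) prior on the exponential rate λ, the posterior after n observations with total T = Σxᵢ is Gamma(α+n, β+T).
Sum of observations T = 19.99 minutes; n = 5.
Posterior: Gamma(3.9+5, 4.3+19.99) = Gamma(8.9, 24.29).
The predictive distribution for the next observation is Lomax; its mean is β/(α−1) = 24.29/7.9 = 3.0747.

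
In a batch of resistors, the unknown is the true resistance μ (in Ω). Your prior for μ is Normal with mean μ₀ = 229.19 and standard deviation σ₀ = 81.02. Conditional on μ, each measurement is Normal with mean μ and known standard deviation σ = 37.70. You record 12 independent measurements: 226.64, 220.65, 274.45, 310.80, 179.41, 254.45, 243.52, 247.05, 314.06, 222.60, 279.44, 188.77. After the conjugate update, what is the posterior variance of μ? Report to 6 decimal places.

For Normal data with known variance σ², a Normal(μ₀, σ₀²) prior on μ is conjugate. Posterior precision = 1/σ₀² + n/σ²; posterior mean is the precision-weighted average of μ₀ and x̄.
σ₀² = 81.02² = 6564.2404, σ² = 37.70² = 1421.29; σ² + n·σ₀² = 1421.29 + 12·6564.2404 = 80192.1748.
Posterior precision = 1/σ₀² + n/σ² = 1/6564.2404 + 12/1421.29 = (σ² + n·σ₀²)/(σ₀²σ²) = 80192.1748/(6564.2404·1421.29); posterior variance σₙ² = σ₀²σ²/(σ² + n·σ₀²) = 6564.2404·1421.29/80192.1748 = 116.341641.

116.341641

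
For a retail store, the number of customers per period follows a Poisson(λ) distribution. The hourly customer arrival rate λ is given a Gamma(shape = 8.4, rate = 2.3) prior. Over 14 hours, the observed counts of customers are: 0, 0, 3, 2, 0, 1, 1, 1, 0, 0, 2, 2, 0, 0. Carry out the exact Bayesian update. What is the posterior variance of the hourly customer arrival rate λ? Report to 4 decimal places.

With a Gamma(shape α, rate β) prior, the Poisson likelihood is conjugate: the posterior is Gamma(α + ΣXᵢ, β + n).
Sum of counts S = 12 over n = 14 hours.
Posterior: Gamma(α+S, β+n) = Gamma(8.4+12, 2.3+14) = Gamma(20.4, 16.3).
Var = α/β² = 20.4/16.3² = 0.0768.

0.0768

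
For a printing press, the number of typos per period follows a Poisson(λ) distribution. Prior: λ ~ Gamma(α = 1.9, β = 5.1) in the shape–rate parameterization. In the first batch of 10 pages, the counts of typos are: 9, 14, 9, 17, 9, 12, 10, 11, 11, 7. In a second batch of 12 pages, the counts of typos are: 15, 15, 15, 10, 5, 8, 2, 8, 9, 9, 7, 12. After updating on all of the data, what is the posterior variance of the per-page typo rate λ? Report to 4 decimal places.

With a Gamma(shape α, rate β) prior, the Poisson likelihood is conjugate: the posterior is Gamma(α + ΣXᵢ, β + n).
Batch 1: sum of counts S = 109 over n = 10 pages.
After batch 1: Gamma(α+S, β+n) = Gamma(1.9+109, 5.1+10) = Gamma(110.9, 15.1).
Batch 2: sum of counts S = 115 over n = 12 pages.
After batch 2: Gamma(α+S, β+n) = Gamma(110.9+115, 15.1+12) = Gamma(225.9, 27.1).
Var = α/β² = 225.9/27.1² = 0.3076.

0.3076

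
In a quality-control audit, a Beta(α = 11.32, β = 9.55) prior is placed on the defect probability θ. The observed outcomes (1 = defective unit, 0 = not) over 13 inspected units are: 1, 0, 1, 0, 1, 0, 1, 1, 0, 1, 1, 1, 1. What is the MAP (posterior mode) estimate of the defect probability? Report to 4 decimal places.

0.6062

The Beta prior is conjugate to a Binomial/Bernoulli likelihood; the update adds successes to α and failures to β.
Posterior: Beta(α+k, β+n−k) = Beta(11.32+9, 9.55+4) = Beta(20.32, 13.55).
Mode of Beta(a,b) for a,b>1 is (a−1)/(a+b−2) = 19.32/31.87 = 0.6062.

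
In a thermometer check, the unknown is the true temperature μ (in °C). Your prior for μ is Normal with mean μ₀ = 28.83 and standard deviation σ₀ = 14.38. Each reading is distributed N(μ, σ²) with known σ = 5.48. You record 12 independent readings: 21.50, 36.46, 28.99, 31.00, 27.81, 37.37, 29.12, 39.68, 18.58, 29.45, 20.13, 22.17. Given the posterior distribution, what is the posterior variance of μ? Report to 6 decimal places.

2.472609

For Normal data with known variance σ², a Normal(μ₀, σ₀²) prior on μ is conjugate. Posterior precision = 1/σ₀² + n/σ²; posterior mean is the precision-weighted average of μ₀ and x̄.
σ₀² = 14.38² = 206.7844, σ² = 5.48² = 30.0304; σ² + n·σ₀² = 30.0304 + 12·206.7844 = 2511.4432.
Posterior precision = 1/σ₀² + n/σ² = 1/206.7844 + 12/30.0304 = (σ² + n·σ₀²)/(σ₀²σ²) = 2511.4432/(206.7844·30.0304); posterior variance σₙ² = σ₀²σ²/(σ² + n·σ₀²) = 206.7844·30.0304/2511.4432 = 2.472609.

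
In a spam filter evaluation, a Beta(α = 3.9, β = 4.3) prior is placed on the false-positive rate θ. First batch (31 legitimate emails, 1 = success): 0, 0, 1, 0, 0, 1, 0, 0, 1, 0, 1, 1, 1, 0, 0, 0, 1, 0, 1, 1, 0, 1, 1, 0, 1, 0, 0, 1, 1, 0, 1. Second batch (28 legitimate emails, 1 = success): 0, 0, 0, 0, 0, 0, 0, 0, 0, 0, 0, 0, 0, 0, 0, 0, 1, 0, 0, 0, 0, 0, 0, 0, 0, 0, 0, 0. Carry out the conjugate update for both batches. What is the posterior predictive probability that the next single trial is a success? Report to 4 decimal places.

The Beta prior is conjugate to a Binomial/Bernoulli likelihood; the update adds successes to α and failures to β.
After batch 1: Beta(3.9+15, 4.3+16) = Beta(18.9, 20.3).
After batch 2: Beta(18.9+1, 20.3+27) = Beta(19.9, 47.3).
For a single future Bernoulli trial, P(success | data) = α/(α+β) = 0.2961.

0.2961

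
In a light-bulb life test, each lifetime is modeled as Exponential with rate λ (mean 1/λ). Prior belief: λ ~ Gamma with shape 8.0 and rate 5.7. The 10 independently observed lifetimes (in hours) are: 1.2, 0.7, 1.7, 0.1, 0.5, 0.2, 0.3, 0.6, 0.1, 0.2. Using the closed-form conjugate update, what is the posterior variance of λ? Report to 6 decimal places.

0.140966

With a Gamma(shape α, rate β) prior on the exponential rate λ, the posterior after n observations with total T = Σxᵢ is Gamma(α+n, β+T).
Sum of observations T = 5.6 hours; n = 10.
Posterior: Gamma(8.0+10, 5.7+5.6) = Gamma(18.0, 11.3).
Var = α/β² = 0.140966.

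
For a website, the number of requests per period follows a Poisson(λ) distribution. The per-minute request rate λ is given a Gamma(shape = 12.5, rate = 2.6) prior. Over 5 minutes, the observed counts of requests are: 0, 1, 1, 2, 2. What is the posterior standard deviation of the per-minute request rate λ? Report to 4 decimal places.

With a Gamma(shape α, rate β) prior, the Poisson likelihood is conjugate: the posterior is Gamma(α + ΣXᵢ, β + n).
Sum of counts S = 6 over n = 5 minutes.
Posterior: Gamma(α+S, β+n) = Gamma(12.5+6, 2.6+5) = Gamma(18.5, 7.6).
SD = √α/β = √18.5/7.6 = 0.5659.

0.5659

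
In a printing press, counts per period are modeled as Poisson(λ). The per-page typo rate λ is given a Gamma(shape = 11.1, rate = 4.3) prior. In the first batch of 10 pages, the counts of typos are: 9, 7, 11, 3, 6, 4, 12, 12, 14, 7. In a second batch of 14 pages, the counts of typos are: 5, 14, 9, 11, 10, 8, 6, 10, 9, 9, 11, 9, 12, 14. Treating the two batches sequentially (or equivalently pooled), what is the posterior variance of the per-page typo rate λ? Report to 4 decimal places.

0.2911

With a Gamma(shape α, rate β) prior, the Poisson likelihood is conjugate: the posterior is Gamma(α + ΣXᵢ, β + n).
Batch 1: sum of counts S = 85 over n = 10 pages.
After batch 1: Gamma(α+S, β+n) = Gamma(11.1+85, 4.3+10) = Gamma(96.1, 14.3).
Batch 2: sum of counts S = 137 over n = 14 pages.
After batch 2: Gamma(α+S, β+n) = Gamma(96.1+137, 14.3+14) = Gamma(233.1, 28.3).
Var = α/β² = 233.1/28.3² = 0.2911.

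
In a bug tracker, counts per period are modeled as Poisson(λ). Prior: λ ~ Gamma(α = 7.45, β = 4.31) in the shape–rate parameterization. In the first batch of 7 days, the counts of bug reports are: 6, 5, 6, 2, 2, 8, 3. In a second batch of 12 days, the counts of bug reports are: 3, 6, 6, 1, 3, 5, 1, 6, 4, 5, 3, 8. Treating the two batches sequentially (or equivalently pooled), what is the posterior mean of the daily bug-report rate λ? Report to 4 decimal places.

3.8803

With a Gamma(shape α, rate β) prior, the Poisson likelihood is conjugate: the posterior is Gamma(α + ΣXᵢ, β + n).
Batch 1: sum of counts S = 32 over n = 7 days.
After batch 1: Gamma(α+S, β+n) = Gamma(7.45+32, 4.31+7) = Gamma(39.45, 11.31).
Batch 2: sum of counts S = 51 over n = 12 days.
After batch 2: Gamma(α+S, β+n) = Gamma(39.45+51, 11.31+12) = Gamma(90.45, 23.31).
Posterior mean = α/β = 90.45/23.31 = 3.8803.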